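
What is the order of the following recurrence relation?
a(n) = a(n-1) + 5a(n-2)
The order is the largest lag k for which a(n-k) appears. Here the deepest term is a(n-2), so the order is 2.

Order 2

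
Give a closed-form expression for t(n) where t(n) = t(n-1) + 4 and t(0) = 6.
Recurrence: t(n) = t(n-1) + 4, initial: t(0) = 6.
Each step adds 4, so t(n) = t(0) + 4n = 4n + 6.

t(n) = 4n + 6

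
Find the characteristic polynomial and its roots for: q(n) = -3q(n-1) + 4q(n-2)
Substitute q(n) = rⁿ and divide through by rⁿ⁻²: r² + 3r - 4 = 0
Factor: (r - 1)(r + 4) = 0, so r = 1, -4.
General solution: q(n) = A·1ⁿ + B·(-4)ⁿ

Characteristic: r² + 3r - 4 = 0, Roots: r = 1, -4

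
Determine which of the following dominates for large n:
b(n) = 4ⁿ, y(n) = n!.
Comparing growth rates:
Growth-rate hierarchy: log n ≺ any polynomial ≺ any exponential cⁿ (c>1) ≺ n! ≺ nⁿ.
factorial dominates exponential base 4 asymptotically.

y(n) grows faster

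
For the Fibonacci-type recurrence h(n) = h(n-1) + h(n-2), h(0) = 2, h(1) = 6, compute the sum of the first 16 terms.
Computing the sequence terms: 2, 6, 8, 14, 22, 36, 58, 94, 152, 246, 398, 644, 1042, 1686, 2728, 4414
Adding these values together:

11550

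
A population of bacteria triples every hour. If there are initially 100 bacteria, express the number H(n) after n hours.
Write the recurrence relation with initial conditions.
Each hour multiplies the count by 3, so the count after n hours depends only on the count after n-1 hours: H(n) = 3 × H(n-1). The starting count gives H(0) = 100.
Unrolling n times gives the closed form H(n) = 100 × 3ⁿ.

H(n) = 3 × H(n-1), H(0) = 100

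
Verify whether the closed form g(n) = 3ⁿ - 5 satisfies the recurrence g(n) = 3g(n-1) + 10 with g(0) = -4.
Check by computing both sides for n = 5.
From the recurrence with g(0) = -4:
  g(0) = -4, g(1) = -2, g(2) = 4, g(3) = 22, g(4) = 76, g(5) = 238
  so the recurrence gives g(5) = 238.
From the proposed closed form g(n) = 3ⁿ - 5:
  g(5) = 238.
Both sides give 238 at n = 5, and the initial condition(s) match, so the closed form is consistent.

Yes, the closed form is correct.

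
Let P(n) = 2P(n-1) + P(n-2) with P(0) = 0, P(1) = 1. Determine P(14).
Computing the sequence terms:
0, 1, 2, 5, 12, 29, 70, 169, 408, 985, 2378, 5741, 13860, 33461, 80782

80782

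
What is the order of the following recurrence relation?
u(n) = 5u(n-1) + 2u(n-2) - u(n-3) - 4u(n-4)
The order is the largest lag k for which u(n-k) appears. Here the deepest term is u(n-4), so the order is 4.

Order 4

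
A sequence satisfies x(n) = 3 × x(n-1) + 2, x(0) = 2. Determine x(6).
Computing step by step:
x(0) = 2
x(1) = 3 × 2 + 2 = 8
x(2) = 3 × 8 + 2 = 26
x(3) = 3 × 26 + 2 = 80
x(4) = 3 × 80 + 2 = 242
x(5) = 3 × 242 + 2 = 728
x(6) = 3 × 728 + 2 = 2186

2186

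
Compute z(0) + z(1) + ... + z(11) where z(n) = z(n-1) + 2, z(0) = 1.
Computing the sequence terms: 1, 3, 5, 7, 9, 11, 13, 15, 17, 19, 21, 23
Adding these values together:

144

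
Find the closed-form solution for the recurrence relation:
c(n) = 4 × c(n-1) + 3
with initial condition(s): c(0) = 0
Recurrence: c(n) = 4 × c(n-1) + 3, initial: c(0) = 0.
Try c(n) = A·4ⁿ + C. Substituting: A·4ⁿ + C = 4(A·4ⁿ⁻¹ + C) + 3 = A·4ⁿ + 4C + 3, so C = 4C + 3, giving C = -1. Then c(0) = A - 1 = 0 gives A = 1.

c(n) = 4ⁿ - 1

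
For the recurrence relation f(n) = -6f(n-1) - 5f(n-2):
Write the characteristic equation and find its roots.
Substitute f(n) = rⁿ and divide through by rⁿ⁻²: r² + 6r + 5 = 0
Factor: (r + 1)(r + 5) = 0, so r = -1, -5.
General solution: f(n) = A·(-1)ⁿ + B·(-5)ⁿ

Characteristic: r² + 6r + 5 = 0, Roots: r = -1, -5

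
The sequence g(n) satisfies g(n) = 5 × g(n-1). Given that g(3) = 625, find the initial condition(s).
In general g(n) = 5ⁿ · g(0). At n = 3: g(0) = g(3) / 5^3 = 625 / 125 = 5.

g(0) = 5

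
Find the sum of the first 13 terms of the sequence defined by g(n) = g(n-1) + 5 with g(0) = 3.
Computing the sequence terms: 3, 8, 13, 18, 23, 28, 33, 38, 43, 48, 53, 58, 63
Adding these values together:

429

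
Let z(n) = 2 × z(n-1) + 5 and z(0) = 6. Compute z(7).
Computing step by step:
z(0) = 6
z(1) = 2 × 6 + 5 = 17
z(2) = 2 × 17 + 5 = 39
z(3) = 2 × 39 + 5 = 83
z(4) = 2 × 83 + 5 = 171
z(5) = 2 × 171 + 5 = 347
z(6) = 2 × 347 + 5 = 699
z(7) = 2 × 699 + 5 = 1403

1403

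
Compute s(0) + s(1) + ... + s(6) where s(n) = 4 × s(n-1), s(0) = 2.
Computing the sequence terms: 2, 8, 32, 128, 512, 2048, 8192
Adding these values together:

10922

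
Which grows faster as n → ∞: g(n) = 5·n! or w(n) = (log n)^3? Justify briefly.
Comparing growth rates:
Growth-rate hierarchy: log n ≺ any polynomial ≺ any exponential cⁿ (c>1) ≺ n! ≺ nⁿ.
factorial dominates polylogarithmic (log n)^3 asymptotically.

g(n) grows faster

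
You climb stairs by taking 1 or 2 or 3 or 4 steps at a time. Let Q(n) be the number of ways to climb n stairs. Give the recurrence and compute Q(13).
Condition on the size of the last step (1 to 4): before it there were n-1, …, n-4 stairs climbed, and these cases are disjoint, so Q(n) = Q(n-1) + Q(n-2) + Q(n-3) + Q(n-4) (order-4 linear recurrence).
Initial conditions by direct count (compositions of i into parts ≤ 4): Q(1) = 1; Q(2) = 2; Q(3) = 4; Q(4) = 8.
Iterating the recurrence: Q(5) = 15, Q(6) = 29, Q(7) = 56, Q(8) = 108, Q(9) = 208, Q(10) = 401, Q(11) = 773, Q(12) = 1490, Q(13) = 2872.

Q(n) = Q(n-1) + Q(n-2) + Q(n-3) + Q(n-4), Q(1) = 1, Q(2) = 2, Q(3) = 4, Q(4) = 8; Q(13) = 2872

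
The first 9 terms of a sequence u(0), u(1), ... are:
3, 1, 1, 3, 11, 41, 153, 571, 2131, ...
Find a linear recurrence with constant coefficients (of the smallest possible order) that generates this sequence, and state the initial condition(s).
Look for the lowest-order linear relation among consecutive terms.
Observation: u(n) - 4·u(n-1) - (-1)·u(n-2) = 0 holds for the shown terms, and no order-1 relation u(n) = α·u(n-1) + β fits.
Check at n=3: 4·1 + (-1)·1 = 3. ✓

u(n) = 4u(n-1) - u(n-2), u(0) = 3, u(1) = 1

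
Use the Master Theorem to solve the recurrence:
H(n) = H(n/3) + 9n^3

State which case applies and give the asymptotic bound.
Master Theorem template: H(n) = a·H(n/b) + f(n).
Here: a=1, b=3, f(n)=9n^3
Compute log_b(a) = log_3(1) = 0.
f(n) = 9n^3 = Ω(n^(0+ε)) with ε = 3, and the regularity condition holds (a·f(n/b) = (a/b^3)·f(n) with a/b^3 = 3^-3 < 1). Case 3: H(n) = Θ(f(n)) = Θ(n^3).

Case 3: H(n) = Θ(n^3)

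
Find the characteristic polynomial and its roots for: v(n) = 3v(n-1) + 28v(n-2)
Substitute v(n) = rⁿ and divide through by rⁿ⁻²: r² - 3r - 28 = 0
Factor: (r - 7)(r + 4) = 0, so r = 7, -4.
General solution: v(n) = A·7ⁿ + B·(-4)ⁿ

Characteristic: r² - 3r - 28 = 0, Roots: r = 7, -4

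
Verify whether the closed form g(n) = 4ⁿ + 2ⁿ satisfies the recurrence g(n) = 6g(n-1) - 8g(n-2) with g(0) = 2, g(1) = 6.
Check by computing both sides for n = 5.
From the recurrence with g(0) = 2, g(1) = 6:
  g(0) = 2, g(1) = 6, g(2) = 20, g(3) = 72, g(4) = 272, g(5) = 1056
  so the recurrence gives g(5) = 1056.
From the proposed closed form g(n) = 4ⁿ + 2ⁿ:
  g(5) = 1056.
Both sides give 1056 at n = 5, and the initial condition(s) match, so the closed form is consistent.

Yes, the closed form is correct.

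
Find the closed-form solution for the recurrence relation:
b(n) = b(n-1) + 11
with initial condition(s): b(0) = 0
Recurrence: b(n) = b(n-1) + 11, initial: b(0) = 0.
Each step adds 11, so b(n) = b(0) + 11n = 11n.

b(n) = 11n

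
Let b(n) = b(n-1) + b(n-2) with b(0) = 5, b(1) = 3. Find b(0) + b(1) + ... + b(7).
Computing the sequence terms: 5, 3, 8, 11, 19, 30, 49, 79
Adding these values together:

204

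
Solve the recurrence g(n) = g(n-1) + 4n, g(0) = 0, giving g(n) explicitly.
Recurrence: g(n) = g(n-1) + 4n, initial: g(0) = 0.
Telescoping: g(n) = g(0) + 4·Σᵢ₌₁ⁿ i = 0 + 4·n(n+1)/2.

g(n) = 4·n(n+1)/2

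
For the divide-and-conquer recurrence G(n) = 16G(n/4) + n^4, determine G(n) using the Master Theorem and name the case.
Master Theorem template: G(n) = a·G(n/b) + f(n).
Here: a=16, b=4, f(n)=n^4
Compute log_b(a) = log_4(16) = 2.
f(n) = n^4 = Ω(n^(2+ε)) with ε = 2, and the regularity condition holds (a·f(n/b) = (a/b^4)·f(n) with a/b^4 = 4^-2 < 1). Case 3: G(n) = Θ(f(n)) = Θ(n^4).

Case 3: G(n) = Θ(n^4)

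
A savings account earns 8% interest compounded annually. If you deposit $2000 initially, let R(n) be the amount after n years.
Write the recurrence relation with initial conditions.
Each year the balance grows by 8%, i.e. is multiplied by 1 + 8/100 = 1.08, so R(n) = 1.08 × R(n-1). The initial deposit gives R(0) = 2000.
Unrolling gives the closed form R(n) = 2000 × (1.08)ⁿ.

R(n) = 1.08 × R(n-1), R(0) = 2000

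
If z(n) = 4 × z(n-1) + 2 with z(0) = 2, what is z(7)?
Computing step by step:
z(0) = 2
z(1) = 4 × 2 + 2 = 10
z(2) = 4 × 10 + 2 = 42
z(3) = 4 × 42 + 2 = 170
z(4) = 4 × 170 + 2 = 682
z(5) = 4 × 682 + 2 = 2730
z(6) = 4 × 2730 + 2 = 10922
z(7) = 4 × 10922 + 2 = 43690

43690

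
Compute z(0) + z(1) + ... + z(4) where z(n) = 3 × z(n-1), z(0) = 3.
Computing the sequence terms: 3, 9, 27, 81, 243
Adding these values together:

363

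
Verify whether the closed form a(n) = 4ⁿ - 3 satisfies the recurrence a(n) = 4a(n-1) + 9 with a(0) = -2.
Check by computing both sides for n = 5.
From the recurrence with a(0) = -2:
  a(0) = -2, a(1) = 1, a(2) = 13, a(3) = 61, a(4) = 253, a(5) = 1021
  so the recurrence gives a(5) = 1021.
From the proposed closed form a(n) = 4ⁿ - 3:
  a(5) = 1021.
Both sides give 1021 at n = 5, and the initial condition(s) match, so the closed form is consistent.

Yes, the closed form is correct.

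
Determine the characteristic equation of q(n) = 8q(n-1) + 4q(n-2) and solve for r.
Substitute q(n) = rⁿ and divide through by rⁿ⁻²: r² - 8r - 4 = 0
Discriminant: 8² + 4·4 = 80, not a perfect square, so by the quadratic formula r = (8 ± √80)/2.
General solution: q(n) = A·r₁ⁿ + B·r₂ⁿ where r₁,r₂ = (8 ± √80)/2

Characteristic: r² - 8r - 4 = 0, Roots: r = (8 ± √80)/2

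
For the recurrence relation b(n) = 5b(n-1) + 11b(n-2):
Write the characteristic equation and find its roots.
Substitute b(n) = rⁿ and divide through by rⁿ⁻²: r² - 5r - 11 = 0
Discriminant: 5² + 4·11 = 69, not a perfect square, so by the quadratic formula r = (5 ± √69)/2.
General solution: b(n) = A·r₁ⁿ + B·r₂ⁿ where r₁,r₂ = (5 ± √69)/2

Characteristic: r² - 5r - 11 = 0, Roots: r = (5 ± √69)/2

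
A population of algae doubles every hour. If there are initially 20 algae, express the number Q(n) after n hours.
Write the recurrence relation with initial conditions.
Each hour multiplies the count by 2, so the count after n hours depends only on the count after n-1 hours: Q(n) = 2 × Q(n-1). The starting count gives Q(0) = 20.
Unrolling n times gives the closed form Q(n) = 20 × 2ⁿ.

Q(n) = 2 × Q(n-1), Q(0) = 20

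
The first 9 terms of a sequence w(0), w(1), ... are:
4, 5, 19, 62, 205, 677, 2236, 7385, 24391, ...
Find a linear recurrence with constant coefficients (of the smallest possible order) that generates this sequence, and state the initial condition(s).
Look for the lowest-order linear relation among consecutive terms.
Observation: w(n) - 3·w(n-1) - (1)·w(n-2) = 0 holds for the shown terms, and no order-1 relation w(n) = α·w(n-1) + β fits.
Check at n=3: 3·19 + (1)·5 = 62. ✓

w(n) = 3w(n-1) + w(n-2), w(0) = 4, w(1) = 5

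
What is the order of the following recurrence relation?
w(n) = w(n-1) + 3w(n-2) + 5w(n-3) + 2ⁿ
The order is the largest lag k for which w(n-k) appears. Here the deepest term is w(n-3) (the 2ⁿ term is non-homogeneous and does not affect the order), so the order is 3.

Order 3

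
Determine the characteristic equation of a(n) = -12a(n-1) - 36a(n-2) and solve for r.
Substitute a(n) = rⁿ and divide through by rⁿ⁻²: r² + 12r + 36 = 0
Factor: (r + 6)² = 0, so r = -6 (double root).
General solution: a(n) = (A + Bn)·(-6)ⁿ

Characteristic: r² + 12r + 36 = 0, Roots: r = -6 (double root)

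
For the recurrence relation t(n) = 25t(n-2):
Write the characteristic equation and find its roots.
Substitute t(n) = rⁿ and divide through by rⁿ⁻²: r² - 25 = 0
Factor: (r + 5)(r - 5) = 0, so r = -5, 5.
General solution: t(n) = A·(-5)ⁿ + B·5ⁿ

Characteristic: r² - 25 = 0, Roots: r = -5, 5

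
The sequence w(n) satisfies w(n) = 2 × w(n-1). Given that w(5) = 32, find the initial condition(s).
In general w(n) = 2ⁿ · w(0). At n = 5: w(0) = w(5) / 2^5 = 32 / 32 = 1.

w(0) = 1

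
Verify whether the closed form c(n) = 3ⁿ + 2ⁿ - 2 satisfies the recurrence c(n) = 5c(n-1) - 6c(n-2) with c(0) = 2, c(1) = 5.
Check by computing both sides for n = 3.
From the recurrence with c(0) = 2, c(1) = 5:
  c(0) = 2, c(1) = 5, c(2) = 13, c(3) = 35
  so the recurrence gives c(3) = 35.
From the proposed closed form c(n) = 3ⁿ + 2ⁿ - 2:
  c(3) = 33.
The recurrence gives 35 but the closed form gives 33, so the closed form does not satisfy the recurrence.

No, the closed form is incorrect.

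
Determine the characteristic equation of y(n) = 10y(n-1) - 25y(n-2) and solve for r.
Substitute y(n) = rⁿ and divide through by rⁿ⁻²: r² - 10r + 25 = 0
Factor: (r - 5)² = 0, so r = 5 (double root).
General solution: y(n) = (A + Bn)·5ⁿ

Characteristic: r² - 10r + 25 = 0, Roots: r = 5 (double root)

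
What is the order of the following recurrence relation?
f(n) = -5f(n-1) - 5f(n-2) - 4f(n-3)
The order is the largest lag k for which f(n-k) appears. Here the deepest term is f(n-3), so the order is 3.

Order 3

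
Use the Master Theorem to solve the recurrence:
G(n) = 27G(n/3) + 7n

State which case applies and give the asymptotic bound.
Master Theorem template: G(n) = a·G(n/b) + f(n).
Here: a=27, b=3, f(n)=7n
Compute log_b(a) = log_3(27) = 3.
f(n) = 7n = O(n^(3-ε)) with ε = 2. Case 1: G(n) = Θ(n^log_b(a)) = Θ(n^3).

Case 1: G(n) = Θ(n^3)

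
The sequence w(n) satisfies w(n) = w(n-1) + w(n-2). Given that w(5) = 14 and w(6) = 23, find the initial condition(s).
Work backwards using w(k) = w(k+2) - w(k+1):
w(4) = w(6) - w(5) = 23 - 14 = 9
w(3) = w(5) - w(4) = 14 - 9 = 5
w(2) = w(4) - w(3) = 9 - 5 = 4
w(1) = w(3) - w(2) = 5 - 4 = 1
w(0) = w(2) - w(1) = 4 - 1 = 3

w(0) = 3, w(1) = 1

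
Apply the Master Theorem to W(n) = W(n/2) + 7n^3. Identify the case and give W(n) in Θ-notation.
Master Theorem template: W(n) = a·W(n/b) + f(n).
Here: a=1, b=2, f(n)=7n^3
Compute log_b(a) = log_2(1) = 0.
f(n) = 7n^3 = Ω(n^(0+ε)) with ε = 3, and the regularity condition holds (a·f(n/b) = (a/b^3)·f(n) with a/b^3 = 2^-3 < 1). Case 3: W(n) = Θ(f(n)) = Θ(n^3).

Case 3: W(n) = Θ(n^3)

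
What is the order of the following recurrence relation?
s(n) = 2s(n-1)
The order is the largest lag k for which s(n-k) appears. Here the deepest term is s(n-1), so the order is 1.

Order 1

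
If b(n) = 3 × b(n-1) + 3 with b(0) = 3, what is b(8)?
Computing step by step:
b(0) = 3
b(1) = 3 × 3 + 3 = 12
b(2) = 3 × 12 + 3 = 39
b(3) = 3 × 39 + 3 = 120
b(4) = 3 × 120 + 3 = 363
b(5) = 3 × 363 + 3 = 1092
b(6) = 3 × 1092 + 3 = 3279
b(7) = 3 × 3279 + 3 = 9840
b(8) = 3 × 9840 + 3 = 29523

29523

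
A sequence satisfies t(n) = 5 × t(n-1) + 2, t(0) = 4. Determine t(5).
Computing step by step:
t(0) = 4
t(1) = 5 × 4 + 2 = 22
t(2) = 5 × 22 + 2 = 112
t(3) = 5 × 112 + 2 = 562
t(4) = 5 × 562 + 2 = 2812
t(5) = 5 × 2812 + 2 = 14062

14062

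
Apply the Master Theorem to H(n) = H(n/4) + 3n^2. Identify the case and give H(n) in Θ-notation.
Master Theorem template: H(n) = a·H(n/b) + f(n).
Here: a=1, b=4, f(n)=3n^2
Compute log_b(a) = log_4(1) = 0.
f(n) = 3n^2 = Ω(n^(0+ε)) with ε = 2, and the regularity condition holds (a·f(n/b) = (a/b^2)·f(n) with a/b^2 = 4^-2 < 1). Case 3: H(n) = Θ(f(n)) = Θ(n^2).

Case 3: H(n) = Θ(n^2)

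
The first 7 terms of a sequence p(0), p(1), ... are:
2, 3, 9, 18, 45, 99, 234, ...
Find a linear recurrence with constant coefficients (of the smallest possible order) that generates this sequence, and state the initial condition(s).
Look for the lowest-order linear relation among consecutive terms.
Observation: p(n) - 1·p(n-1) - (3)·p(n-2) = 0 holds for the shown terms, and no order-1 relation p(n) = α·p(n-1) + β fits.
Check at n=3: 1·9 + (3)·3 = 18. ✓

p(n) = p(n-1) + 3p(n-2), p(0) = 2, p(1) = 3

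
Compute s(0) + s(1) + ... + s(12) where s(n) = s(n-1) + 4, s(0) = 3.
Computing the sequence terms: 3, 7, 11, 15, 19, 23, 27, 31, 35, 39, 43, 47, 51
Adding these values together:

351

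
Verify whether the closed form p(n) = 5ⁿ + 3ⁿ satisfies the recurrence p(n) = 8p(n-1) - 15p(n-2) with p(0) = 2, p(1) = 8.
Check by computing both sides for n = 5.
From the recurrence with p(0) = 2, p(1) = 8:
  p(0) = 2, p(1) = 8, p(2) = 34, p(3) = 152, p(4) = 706, p(5) = 3368
  so the recurrence gives p(5) = 3368.
From the proposed closed form p(n) = 5ⁿ + 3ⁿ:
  p(5) = 3368.
Both sides give 3368 at n = 5, and the initial condition(s) match, so the closed form is consistent.

Yes, the closed form is correct.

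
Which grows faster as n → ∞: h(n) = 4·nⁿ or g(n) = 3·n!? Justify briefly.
Comparing growth rates:
Growth-rate hierarchy: log n ≺ any polynomial ≺ any exponential cⁿ (c>1) ≺ n! ≺ nⁿ.
super-exponential nⁿ dominates factorial asymptotically.

h(n) grows faster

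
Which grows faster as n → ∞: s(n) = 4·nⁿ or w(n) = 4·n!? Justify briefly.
Comparing growth rates:
Growth-rate hierarchy: log n ≺ any polynomial ≺ any exponential cⁿ (c>1) ≺ n! ≺ nⁿ.
super-exponential nⁿ dominates factorial asymptotically.

s(n) grows faster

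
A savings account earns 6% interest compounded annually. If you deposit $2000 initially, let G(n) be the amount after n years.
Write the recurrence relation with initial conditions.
Each year the balance grows by 6%, i.e. is multiplied by 1 + 6/100 = 1.06, so G(n) = 1.06 × G(n-1). The initial deposit gives G(0) = 2000.
Unrolling gives the closed form G(n) = 2000 × (1.06)ⁿ.

G(n) = 1.06 × G(n-1), G(0) = 2000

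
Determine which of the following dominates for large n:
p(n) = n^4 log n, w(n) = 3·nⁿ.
Comparing growth rates:
Growth-rate hierarchy: log n ≺ any polynomial ≺ any exponential cⁿ (c>1) ≺ n! ≺ nⁿ.
super-exponential nⁿ dominates polynomial degree 4 (with log factor) asymptotically.

w(n) grows faster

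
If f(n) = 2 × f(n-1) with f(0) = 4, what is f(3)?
Computing step by step:
f(0) = 4
f(1) = 2 × 4 = 8
f(2) = 2 × 8 = 16
f(3) = 2 × 16 = 32

32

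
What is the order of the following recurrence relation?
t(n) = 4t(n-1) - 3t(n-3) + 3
The order is the largest lag k for which t(n-k) appears. Here the deepest term is t(n-3) (the 3 term is non-homogeneous and does not affect the order), so the order is 3.

Order 3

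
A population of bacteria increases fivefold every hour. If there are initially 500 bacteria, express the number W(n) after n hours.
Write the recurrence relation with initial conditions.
Each hour multiplies the count by 5, so the count after n hours depends only on the count after n-1 hours: W(n) = 5 × W(n-1). The starting count gives W(0) = 500.
Unrolling n times gives the closed form W(n) = 500 × 5ⁿ.

W(n) = 5 × W(n-1), W(0) = 500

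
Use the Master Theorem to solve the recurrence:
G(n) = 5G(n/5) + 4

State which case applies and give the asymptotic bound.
Master Theorem template: G(n) = a·G(n/b) + f(n).
Here: a=5, b=5, f(n)=4
Compute log_b(a) = log_5(5) = 1.
f(n) = 4 = O(n^(1-ε)) with ε = 1. Case 1: G(n) = Θ(n^log_b(a)) = Θ(n).

Case 1: G(n) = Θ(n)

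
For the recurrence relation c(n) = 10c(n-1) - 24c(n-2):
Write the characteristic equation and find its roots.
Substitute c(n) = rⁿ and divide through by rⁿ⁻²: r² - 10r + 24 = 0
Factor: (r - 6)(r - 4) = 0, so r = 6, 4.
General solution: c(n) = A·6ⁿ + B·4ⁿ

Characteristic: r² - 10r + 24 = 0, Roots: r = 6, 4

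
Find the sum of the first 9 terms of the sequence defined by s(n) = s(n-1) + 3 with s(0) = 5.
Computing the sequence terms: 5, 8, 11, 14, 17, 20, 23, 26, 29
Adding these values together:

153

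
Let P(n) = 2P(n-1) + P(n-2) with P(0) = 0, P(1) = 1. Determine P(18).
Computing the sequence terms:
0, 1, 2, 5, 12, 29, 70, 169, 408, 985, 2378, 5741, 13860, 33461, 80782, 195025, 470832, 1136689, 2744210

2744210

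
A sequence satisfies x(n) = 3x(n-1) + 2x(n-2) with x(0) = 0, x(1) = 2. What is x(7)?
Computing the sequence terms:
0, 2, 6, 22, 78, 278, 990, 3526

3526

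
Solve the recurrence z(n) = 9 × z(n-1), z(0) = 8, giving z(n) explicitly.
Recurrence: z(n) = 9 × z(n-1), initial: z(0) = 8.
Each term is 9 times the previous, so this is geometric with ratio 9. After n steps: z(n) = z(0)·9ⁿ = 8·9ⁿ.

z(n) = 8·9ⁿ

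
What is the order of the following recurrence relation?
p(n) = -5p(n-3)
The order is the largest lag k for which p(n-k) appears. Here the deepest term is p(n-3), so the order is 3.

Order 3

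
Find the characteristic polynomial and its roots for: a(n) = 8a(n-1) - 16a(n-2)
Substitute a(n) = rⁿ and divide through by rⁿ⁻²: r² - 8r + 16 = 0
Factor: (r - 4)² = 0, so r = 4 (double root).
General solution: a(n) = (A + Bn)·4ⁿ

Characteristic: r² - 8r + 16 = 0, Roots: r = 4 (double root)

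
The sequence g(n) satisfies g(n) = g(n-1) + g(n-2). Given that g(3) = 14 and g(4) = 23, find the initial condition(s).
Work backwards using g(k) = g(k+2) - g(k+1):
g(2) = g(4) - g(3) = 23 - 14 = 9
g(1) = g(3) - g(2) = 14 - 9 = 5
g(0) = g(2) - g(1) = 9 - 5 = 4

g(0) = 4, g(1) = 5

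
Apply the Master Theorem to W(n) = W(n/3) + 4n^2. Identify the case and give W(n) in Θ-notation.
Master Theorem template: W(n) = a·W(n/b) + f(n).
Here: a=1, b=3, f(n)=4n^2
Compute log_b(a) = log_3(1) = 0.
f(n) = 4n^2 = Ω(n^(0+ε)) with ε = 2, and the regularity condition holds (a·f(n/b) = (a/b^2)·f(n) with a/b^2 = 3^-2 < 1). Case 3: W(n) = Θ(f(n)) = Θ(n^2).

Case 3: W(n) = Θ(n^2)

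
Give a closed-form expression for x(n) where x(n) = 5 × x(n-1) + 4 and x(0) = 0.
Recurrence: x(n) = 5 × x(n-1) + 4, initial: x(0) = 0.
Try x(n) = A·5ⁿ + C. Substituting: A·5ⁿ + C = 5(A·5ⁿ⁻¹ + C) + 4 = A·5ⁿ + 5C + 4, so C = 5C + 4, giving C = -1. Then x(0) = A - 1 = 0 gives A = 1.

x(n) = 5ⁿ - 1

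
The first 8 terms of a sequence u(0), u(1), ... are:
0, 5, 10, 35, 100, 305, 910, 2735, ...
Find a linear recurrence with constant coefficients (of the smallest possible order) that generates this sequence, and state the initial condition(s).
Look for the lowest-order linear relation among consecutive terms.
Observation: u(n) - 2·u(n-1) - (3)·u(n-2) = 0 holds for the shown terms, and no order-1 relation u(n) = α·u(n-1) + β fits.
Check at n=3: 2·10 + (3)·5 = 35. ✓

u(n) = 2u(n-1) + 3u(n-2), u(0) = 0, u(1) = 5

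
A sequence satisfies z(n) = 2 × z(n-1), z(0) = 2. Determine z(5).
Computing step by step:
z(0) = 2
z(1) = 2 × 2 = 4
z(2) = 2 × 4 = 8
z(3) = 2 × 8 = 16
z(4) = 2 × 16 = 32
z(5) = 2 × 32 = 64

64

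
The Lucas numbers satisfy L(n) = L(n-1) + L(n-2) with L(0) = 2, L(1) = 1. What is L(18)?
Computing the sequence terms:
2, 1, 3, 4, 7, 11, 18, 29, 47, 76, 123, 199, 322, 521, 843, 1364, 2207, 3571, 5778

5778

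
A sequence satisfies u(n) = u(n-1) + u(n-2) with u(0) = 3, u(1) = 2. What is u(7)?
Computing the sequence terms:
3, 2, 5, 7, 12, 19, 31, 50

50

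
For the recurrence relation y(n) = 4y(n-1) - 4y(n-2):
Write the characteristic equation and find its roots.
Substitute y(n) = rⁿ and divide through by rⁿ⁻²: r² - 4r + 4 = 0
Factor: (r - 2)² = 0, so r = 2 (double root).
General solution: y(n) = (A + Bn)·2ⁿ

Characteristic: r² - 4r + 4 = 0, Roots: r = 2 (double root)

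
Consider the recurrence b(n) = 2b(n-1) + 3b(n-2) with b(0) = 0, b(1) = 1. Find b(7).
Computing the sequence terms:
0, 1, 2, 7, 20, 61, 182, 547

547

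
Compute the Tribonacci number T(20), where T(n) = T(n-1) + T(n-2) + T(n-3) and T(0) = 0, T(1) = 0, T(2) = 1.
Computing the sequence terms:
0, 0, 1, 1, 2, 4, 7, 13, 24, 44, 81, 149, 274, 504, 927, 1705, 3136, 5768, 10609, 19513, 35890

35890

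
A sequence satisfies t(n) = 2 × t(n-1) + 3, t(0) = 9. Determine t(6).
Computing step by step:
t(0) = 9
t(1) = 2 × 9 + 3 = 21
t(2) = 2 × 21 + 3 = 45
t(3) = 2 × 45 + 3 = 93
t(4) = 2 × 93 + 3 = 189
t(5) = 2 × 189 + 3 = 381
t(6) = 2 × 381 + 3 = 765

765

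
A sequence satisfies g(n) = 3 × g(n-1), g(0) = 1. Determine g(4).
Computing step by step:
g(0) = 1
g(1) = 3 × 1 = 3
g(2) = 3 × 3 = 9
g(3) = 3 × 9 = 27
g(4) = 3 × 27 = 81

81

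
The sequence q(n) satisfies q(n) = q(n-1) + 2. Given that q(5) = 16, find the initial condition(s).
q(5) = q(0) + 5·2, so q(0) = 16 - 10 = 6.

q(0) = 6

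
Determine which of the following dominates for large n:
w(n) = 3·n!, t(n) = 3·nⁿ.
Comparing growth rates:
Growth-rate hierarchy: log n ≺ any polynomial ≺ any exponential cⁿ (c>1) ≺ n! ≺ nⁿ.
super-exponential nⁿ dominates factorial asymptotically.

t(n) grows faster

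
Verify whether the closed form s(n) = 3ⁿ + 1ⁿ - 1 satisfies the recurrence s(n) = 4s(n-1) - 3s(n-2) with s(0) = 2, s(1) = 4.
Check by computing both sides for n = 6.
From the recurrence with s(0) = 2, s(1) = 4:
  s(0) = 2, s(1) = 4, s(2) = 10, s(3) = 28, s(4) = 82, s(5) = 244, s(6) = 730
  so the recurrence gives s(6) = 730.
From the proposed closed form s(n) = 3ⁿ + 1ⁿ - 1:
  s(6) = 729.
The recurrence gives 730 but the closed form gives 729, so the closed form does not satisfy the recurrence.

No, the closed form is incorrect.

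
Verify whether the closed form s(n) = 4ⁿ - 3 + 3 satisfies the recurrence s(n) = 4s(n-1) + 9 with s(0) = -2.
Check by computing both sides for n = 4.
From the recurrence with s(0) = -2:
  s(0) = -2, s(1) = 1, s(2) = 13, s(3) = 61, s(4) = 253
  so the recurrence gives s(4) = 253.
From the proposed closed form s(n) = 4ⁿ - 3 + 3:
  s(4) = 256.
The recurrence gives 253 but the closed form gives 256, so the closed form does not satisfy the recurrence.

No, the closed form is incorrect.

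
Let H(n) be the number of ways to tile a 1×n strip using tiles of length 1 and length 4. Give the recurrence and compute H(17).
Condition on the last tile: it has length 1 (leaving a 1×(n-1) strip) or length 4 (leaving a 1×(n-4) strip), so H(n) = H(n-1) + H(n-4) (order-4 linear recurrence).
For 0 ≤ i < 4 only unit tiles fit, so H(i) = 1.
Iterating the recurrence: H(4) = 2, H(5) = 3, H(6) = 4, H(7) = 5, H(8) = 7, H(9) = 10, H(10) = 14, H(11) = 19, H(12) = 26, H(13) = 36, H(14) = 50, H(15) = 69, H(16) = 95, H(17) = 131.

H(n) = H(n-1) + H(n-4), with H(i) = 1 for 0 ≤ i < 4; H(17) = 131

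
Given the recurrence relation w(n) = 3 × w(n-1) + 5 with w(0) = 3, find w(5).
Computing step by step:
w(0) = 3
w(1) = 3 × 3 + 5 = 14
w(2) = 3 × 14 + 5 = 47
w(3) = 3 × 47 + 5 = 146
w(4) = 3 × 146 + 5 = 443
w(5) = 3 × 443 + 5 = 1334

1334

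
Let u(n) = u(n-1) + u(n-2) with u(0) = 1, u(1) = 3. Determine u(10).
Computing the sequence terms:
1, 3, 4, 7, 11, 18, 29, 47, 76, 123, 199

199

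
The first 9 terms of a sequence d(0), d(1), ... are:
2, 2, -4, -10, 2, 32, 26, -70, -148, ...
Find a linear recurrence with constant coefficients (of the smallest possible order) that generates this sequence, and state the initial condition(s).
Look for the lowest-order linear relation among consecutive terms.
Observation: d(n) - 1·d(n-1) - (-3)·d(n-2) = 0 holds for the shown terms, and no order-1 relation d(n) = α·d(n-1) + β fits.
Check at n=3: 1·-4 + (-3)·2 = -10. ✓

d(n) = d(n-1) - 3d(n-2), d(0) = 2, d(1) = 2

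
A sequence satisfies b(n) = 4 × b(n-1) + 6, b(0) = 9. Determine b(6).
Computing step by step:
b(0) = 9
b(1) = 4 × 9 + 6 = 42
b(2) = 4 × 42 + 6 = 174
b(3) = 4 × 174 + 6 = 702
b(4) = 4 × 702 + 6 = 2814
b(5) = 4 × 2814 + 6 = 11262
b(6) = 4 × 11262 + 6 = 45054

45054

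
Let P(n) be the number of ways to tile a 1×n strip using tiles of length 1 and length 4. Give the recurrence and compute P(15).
Condition on the last tile: it has length 1 (leaving a 1×(n-1) strip) or length 4 (leaving a 1×(n-4) strip), so P(n) = P(n-1) + P(n-4) (order-4 linear recurrence).
For 0 ≤ i < 4 only unit tiles fit, so P(i) = 1.
Iterating the recurrence: P(4) = 2, P(5) = 3, P(6) = 4, P(7) = 5, P(8) = 7, P(9) = 10, P(10) = 14, P(11) = 19, P(12) = 26, P(13) = 36, P(14) = 50, P(15) = 69.

P(n) = P(n-1) + P(n-4), with P(i) = 1 for 0 ≤ i < 4; P(15) = 69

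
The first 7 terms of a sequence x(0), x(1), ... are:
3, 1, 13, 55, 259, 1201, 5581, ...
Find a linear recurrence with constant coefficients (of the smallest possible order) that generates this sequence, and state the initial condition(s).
Look for the lowest-order linear relation among consecutive terms.
Observation: x(n) - 4·x(n-1) - (3)·x(n-2) = 0 holds for the shown terms, and no order-1 relation x(n) = α·x(n-1) + β fits.
Check at n=3: 4·13 + (3)·1 = 55. ✓

x(n) = 4x(n-1) + 3x(n-2), x(0) = 3, x(1) = 1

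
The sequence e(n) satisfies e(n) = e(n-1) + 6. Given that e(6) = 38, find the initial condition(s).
e(6) = e(0) + 6·6, so e(0) = 38 - 36 = 2.

e(0) = 2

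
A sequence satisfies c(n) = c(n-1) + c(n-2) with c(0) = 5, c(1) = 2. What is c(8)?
Computing the sequence terms:
5, 2, 7, 9, 16, 25, 41, 66, 107

107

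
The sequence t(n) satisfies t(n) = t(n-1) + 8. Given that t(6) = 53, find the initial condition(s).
t(6) = t(0) + 6·8, so t(0) = 53 - 48 = 5.

t(0) = 5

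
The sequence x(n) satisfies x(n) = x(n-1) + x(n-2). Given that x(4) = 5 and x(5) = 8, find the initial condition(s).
Work backwards using x(k) = x(k+2) - x(k+1):
x(3) = x(5) - x(4) = 8 - 5 = 3
x(2) = x(4) - x(3) = 5 - 3 = 2
x(1) = x(3) - x(2) = 3 - 2 = 1
x(0) = x(2) - x(1) = 2 - 1 = 1

x(0) = 1, x(1) = 1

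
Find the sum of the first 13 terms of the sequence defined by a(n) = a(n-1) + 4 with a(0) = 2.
Computing the sequence terms: 2, 6, 10, 14, 18, 22, 26, 30, 34, 38, 42, 46, 50
Adding these values together:

338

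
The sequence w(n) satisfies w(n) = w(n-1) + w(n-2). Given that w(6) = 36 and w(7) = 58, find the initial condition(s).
Work backwards using w(k) = w(k+2) - w(k+1):
w(5) = w(7) - w(6) = 58 - 36 = 22
w(4) = w(6) - w(5) = 36 - 22 = 14
w(3) = w(5) - w(4) = 22 - 14 = 8
w(2) = w(4) - w(3) = 14 - 8 = 6
w(1) = w(3) - w(2) = 8 - 6 = 2
w(0) = w(2) - w(1) = 6 - 2 = 4

w(0) = 4, w(1) = 2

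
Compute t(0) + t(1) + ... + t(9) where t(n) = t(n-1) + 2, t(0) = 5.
Computing the sequence terms: 5, 7, 9, 11, 13, 15, 17, 19, 21, 23
Adding these values together:

140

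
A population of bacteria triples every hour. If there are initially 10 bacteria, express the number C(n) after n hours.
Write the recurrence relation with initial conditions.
Each hour multiplies the count by 3, so the count after n hours depends only on the count after n-1 hours: C(n) = 3 × C(n-1). The starting count gives C(0) = 10.
Unrolling n times gives the closed form C(n) = 10 × 3ⁿ.

C(n) = 3 × C(n-1), C(0) = 10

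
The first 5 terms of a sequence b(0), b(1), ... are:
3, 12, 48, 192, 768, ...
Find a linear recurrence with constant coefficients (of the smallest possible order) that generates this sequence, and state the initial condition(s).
Look for the lowest-order linear relation among consecutive terms.
Observation: each term is 4× the previous.
Check at n=2: 4·12 = 48. ✓

b(n) = 4 × b(n-1), b(0) = 3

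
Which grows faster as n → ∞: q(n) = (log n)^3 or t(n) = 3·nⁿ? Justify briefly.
Comparing growth rates:
Growth-rate hierarchy: log n ≺ any polynomial ≺ any exponential cⁿ (c>1) ≺ n! ≺ nⁿ.
super-exponential nⁿ dominates polylogarithmic (log n)^3 asymptotically.

t(n) grows faster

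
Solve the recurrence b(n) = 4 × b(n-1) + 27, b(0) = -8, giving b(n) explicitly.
Recurrence: b(n) = 4 × b(n-1) + 27, initial: b(0) = -8.
Try b(n) = A·4ⁿ + C. Substituting: A·4ⁿ + C = 4(A·4ⁿ⁻¹ + C) + 27 = A·4ⁿ + 4C + 27, so C = 4C + 27, giving C = -9. Then b(0) = A - 9 = -8 gives A = 1.

b(n) = 4ⁿ - 9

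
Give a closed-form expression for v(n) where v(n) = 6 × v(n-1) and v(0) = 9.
Recurrence: v(n) = 6 × v(n-1), initial: v(0) = 9.
Each term is 6 times the previous, so this is geometric with ratio 6. After n steps: v(n) = v(0)·6ⁿ = 9·6ⁿ.

v(n) = 9·6ⁿ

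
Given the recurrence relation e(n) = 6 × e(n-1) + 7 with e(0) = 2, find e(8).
Computing step by step:
e(0) = 2
e(1) = 6 × 2 + 7 = 19
e(2) = 6 × 19 + 7 = 121
e(3) = 6 × 121 + 7 = 733
e(4) = 6 × 733 + 7 = 4405
e(5) = 6 × 4405 + 7 = 26437
e(6) = 6 × 26437 + 7 = 158629
e(7) = 6 × 158629 + 7 = 951781
e(8) = 6 × 951781 + 7 = 5710693

5710693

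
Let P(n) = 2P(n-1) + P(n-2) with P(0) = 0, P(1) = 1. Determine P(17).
Computing the sequence terms:
0, 1, 2, 5, 12, 29, 70, 169, 408, 985, 2378, 5741, 13860, 33461, 80782, 195025, 470832, 1136689

1136689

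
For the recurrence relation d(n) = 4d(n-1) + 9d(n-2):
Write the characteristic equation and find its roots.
Substitute d(n) = rⁿ and divide through by rⁿ⁻²: r² - 4r - 9 = 0
Discriminant: 4² + 4·9 = 52, not a perfect square, so by the quadratic formula r = (4 ± √52)/2.
General solution: d(n) = A·r₁ⁿ + B·r₂ⁿ where r₁,r₂ = (4 ± √52)/2

Characteristic: r² - 4r - 9 = 0, Roots: r = (4 ± √52)/2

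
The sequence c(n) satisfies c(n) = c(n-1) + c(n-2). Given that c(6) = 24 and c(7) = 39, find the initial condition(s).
Work backwards using c(k) = c(k+2) - c(k+1):
c(5) = c(7) - c(6) = 39 - 24 = 15
c(4) = c(6) - c(5) = 24 - 15 = 9
c(3) = c(5) - c(4) = 15 - 9 = 6
c(2) = c(4) - c(3) = 9 - 6 = 3
c(1) = c(3) - c(2) = 6 - 3 = 3
c(0) = c(2) - c(1) = 3 - 3 = 0

c(0) = 0, c(1) = 3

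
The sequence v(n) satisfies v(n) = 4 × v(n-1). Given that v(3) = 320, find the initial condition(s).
In general v(n) = 4ⁿ · v(0). At n = 3: v(0) = v(3) / 4^3 = 320 / 64 = 5.

v(0) = 5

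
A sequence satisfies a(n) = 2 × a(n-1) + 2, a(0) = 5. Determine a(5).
Computing step by step:
a(0) = 5
a(1) = 2 × 5 + 2 = 12
a(2) = 2 × 12 + 2 = 26
a(3) = 2 × 26 + 2 = 54
a(4) = 2 × 54 + 2 = 110
a(5) = 2 × 110 + 2 = 222

222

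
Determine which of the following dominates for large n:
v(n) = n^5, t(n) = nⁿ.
Comparing growth rates:
Growth-rate hierarchy: log n ≺ any polynomial ≺ any exponential cⁿ (c>1) ≺ n! ≺ nⁿ.
super-exponential nⁿ dominates polynomial degree 5 asymptotically.

t(n) grows faster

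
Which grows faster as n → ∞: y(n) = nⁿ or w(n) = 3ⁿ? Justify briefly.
Comparing growth rates:
Growth-rate hierarchy: log n ≺ any polynomial ≺ any exponential cⁿ (c>1) ≺ n! ≺ nⁿ.
super-exponential nⁿ dominates exponential base 3 asymptotically.

y(n) grows faster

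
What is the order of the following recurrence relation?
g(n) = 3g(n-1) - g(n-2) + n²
The order is the largest lag k for which g(n-k) appears. Here the deepest term is g(n-2) (the n² term is non-homogeneous and does not affect the order), so the order is 2.

Order 2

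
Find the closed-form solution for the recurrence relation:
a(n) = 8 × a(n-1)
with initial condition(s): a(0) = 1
Recurrence: a(n) = 8 × a(n-1), initial: a(0) = 1.
Each term is 8 times the previous, so this is geometric with ratio 8. After n steps: a(n) = a(0)·8ⁿ = 8ⁿ.

a(n) = 8ⁿ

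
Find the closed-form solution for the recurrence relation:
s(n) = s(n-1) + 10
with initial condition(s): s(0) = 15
Recurrence: s(n) = s(n-1) + 10, initial: s(0) = 15.
Each step adds 10, so s(n) = s(0) + 10n = 10n + 15.

s(n) = 10n + 15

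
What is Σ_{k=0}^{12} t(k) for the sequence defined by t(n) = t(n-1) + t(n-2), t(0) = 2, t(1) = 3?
Computing the sequence terms: 2, 3, 5, 8, 13, 21, 34, 55, 89, 144, 233, 377, 610
Adding these values together:

1594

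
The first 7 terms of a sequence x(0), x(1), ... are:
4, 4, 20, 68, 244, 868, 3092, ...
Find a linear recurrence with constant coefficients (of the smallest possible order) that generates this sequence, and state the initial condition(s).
Look for the lowest-order linear relation among consecutive terms.
Observation: x(n) - 3·x(n-1) - (2)·x(n-2) = 0 holds for the shown terms, and no order-1 relation x(n) = α·x(n-1) + β fits.
Check at n=3: 3·20 + (2)·4 = 68. ✓

x(n) = 3x(n-1) + 2x(n-2), x(0) = 4, x(1) = 4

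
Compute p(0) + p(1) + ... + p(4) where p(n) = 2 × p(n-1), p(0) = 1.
Computing the sequence terms: 1, 2, 4, 8, 16
Adding these values together:

31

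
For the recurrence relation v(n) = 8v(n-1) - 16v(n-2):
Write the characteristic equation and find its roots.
Substitute v(n) = rⁿ and divide through by rⁿ⁻²: r² - 8r + 16 = 0
Factor: (r - 4)² = 0, so r = 4 (double root).
General solution: v(n) = (A + Bn)·4ⁿ

Characteristic: r² - 8r + 16 = 0, Roots: r = 4 (double root)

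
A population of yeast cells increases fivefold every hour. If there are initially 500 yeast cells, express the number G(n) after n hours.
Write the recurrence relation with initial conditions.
Each hour multiplies the count by 5, so the count after n hours depends only on the count after n-1 hours: G(n) = 5 × G(n-1). The starting count gives G(0) = 500.
Unrolling n times gives the closed form G(n) = 500 × 5ⁿ.

G(n) = 5 × G(n-1), G(0) = 500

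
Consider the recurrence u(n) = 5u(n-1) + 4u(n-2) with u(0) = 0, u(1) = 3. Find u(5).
Computing the sequence terms:
0, 3, 15, 87, 495, 2823

2823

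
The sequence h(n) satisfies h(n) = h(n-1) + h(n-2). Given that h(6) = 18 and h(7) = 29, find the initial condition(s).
Work backwards using h(k) = h(k+2) - h(k+1):
h(5) = h(7) - h(6) = 29 - 18 = 11
h(4) = h(6) - h(5) = 18 - 11 = 7
h(3) = h(5) - h(4) = 11 - 7 = 4
h(2) = h(4) - h(3) = 7 - 4 = 3
h(1) = h(3) - h(2) = 4 - 3 = 1
h(0) = h(2) - h(1) = 3 - 1 = 2

h(0) = 2, h(1) = 1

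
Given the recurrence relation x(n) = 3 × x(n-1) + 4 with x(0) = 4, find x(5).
Computing step by step:
x(0) = 4
x(1) = 3 × 4 + 4 = 16
x(2) = 3 × 16 + 4 = 52
x(3) = 3 × 52 + 4 = 160
x(4) = 3 × 160 + 4 = 484
x(5) = 3 × 484 + 4 = 1456

1456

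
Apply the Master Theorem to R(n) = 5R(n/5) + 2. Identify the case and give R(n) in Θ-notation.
Master Theorem template: R(n) = a·R(n/b) + f(n).
Here: a=5, b=5, f(n)=2
Compute log_b(a) = log_5(5) = 1.
f(n) = 2 = O(n^(1-ε)) with ε = 1. Case 1: R(n) = Θ(n^log_b(a)) = Θ(n).

Case 1: R(n) = Θ(n)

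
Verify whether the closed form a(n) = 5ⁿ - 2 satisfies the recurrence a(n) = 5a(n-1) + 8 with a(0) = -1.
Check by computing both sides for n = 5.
From the recurrence with a(0) = -1:
  a(0) = -1, a(1) = 3, a(2) = 23, a(3) = 123, a(4) = 623, a(5) = 3123
  so the recurrence gives a(5) = 3123.
From the proposed closed form a(n) = 5ⁿ - 2:
  a(5) = 3123.
Both sides give 3123 at n = 5, and the initial condition(s) match, so the closed form is consistent.

Yes, the closed form is correct.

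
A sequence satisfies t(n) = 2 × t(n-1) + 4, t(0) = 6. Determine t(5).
Computing step by step:
t(0) = 6
t(1) = 2 × 6 + 4 = 16
t(2) = 2 × 16 + 4 = 36
t(3) = 2 × 36 + 4 = 76
t(4) = 2 × 76 + 4 = 156
t(5) = 2 × 156 + 4 = 316

316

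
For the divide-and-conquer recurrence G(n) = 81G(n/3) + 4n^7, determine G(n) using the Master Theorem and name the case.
Master Theorem template: G(n) = a·G(n/b) + f(n).
Here: a=81, b=3, f(n)=4n^7
Compute log_b(a) = log_3(81) = 4.
f(n) = 4n^7 = Ω(n^(4+ε)) with ε = 3, and the regularity condition holds (a·f(n/b) = (a/b^7)·f(n) with a/b^7 = 3^-3 < 1). Case 3: G(n) = Θ(f(n)) = Θ(n^7).

Case 3: G(n) = Θ(n^7)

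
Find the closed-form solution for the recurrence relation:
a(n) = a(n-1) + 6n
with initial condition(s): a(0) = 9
Recurrence: a(n) = a(n-1) + 6n, initial: a(0) = 9.
Telescoping: a(n) = a(0) + 6·Σᵢ₌₁ⁿ i = 9 + 6·n(n+1)/2.

a(n) = 6·n(n+1)/2 + 9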